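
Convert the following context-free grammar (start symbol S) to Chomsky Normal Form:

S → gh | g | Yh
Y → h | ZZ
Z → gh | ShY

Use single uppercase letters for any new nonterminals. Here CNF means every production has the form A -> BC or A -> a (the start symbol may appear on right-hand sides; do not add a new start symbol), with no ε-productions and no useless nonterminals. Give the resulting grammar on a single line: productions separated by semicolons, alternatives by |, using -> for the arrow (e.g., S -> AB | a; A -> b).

S -> g | BA | YA; A -> h; B -> g; C -> AY; Y -> h | ZZ; Z -> BA | SC

No ε-productions.
No unit productions to eliminate.
TERM: introduce B -> g, A -> h and substitute in every rule of length ≥2.
BIN: Z -> SAY becomes Z -> SC, C -> AY.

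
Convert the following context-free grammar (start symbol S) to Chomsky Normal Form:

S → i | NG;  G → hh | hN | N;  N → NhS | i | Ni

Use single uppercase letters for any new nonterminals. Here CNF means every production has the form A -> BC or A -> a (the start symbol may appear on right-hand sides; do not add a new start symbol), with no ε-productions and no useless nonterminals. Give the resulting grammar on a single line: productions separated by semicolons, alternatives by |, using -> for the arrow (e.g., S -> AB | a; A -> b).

No ε-productions.
After unit-elimination: S -> i | NG; G -> i | Ni | hN | hh | NhS; N -> i | Ni | NhS.
TERM: introduce A -> h, B -> i and substitute in every rule of length ≥2.
BIN: G -> NAS becomes G -> NC, C -> AS; N -> NAS becomes N -> ND, D -> AS.

S -> i | NG; A -> h; B -> i; C -> AS; D -> AS; G -> i | AA | AN | NB | NC; N -> i | NB | ND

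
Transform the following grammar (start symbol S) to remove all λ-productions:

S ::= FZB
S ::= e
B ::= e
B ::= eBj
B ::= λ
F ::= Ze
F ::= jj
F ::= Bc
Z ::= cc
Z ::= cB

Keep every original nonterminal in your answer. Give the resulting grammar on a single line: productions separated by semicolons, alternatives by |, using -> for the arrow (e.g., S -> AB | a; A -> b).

Nullable set: {B}.
S -> FZB: B nullable, giving FZ | FZB.
Drop B -> λ.
B -> eBj: B nullable, giving eBj | ej.
F -> Bc: B nullable, giving Bc | c.
Z -> cB: B nullable, giving c | cB.
Unchanged (no nullable symbols): S -> e; B -> e; F -> Ze; F -> jj; Z -> cc.

S -> e | FZ | FZB; B -> e | ej | eBj; F -> c | Bc | Ze | jj; Z -> c | cB | cc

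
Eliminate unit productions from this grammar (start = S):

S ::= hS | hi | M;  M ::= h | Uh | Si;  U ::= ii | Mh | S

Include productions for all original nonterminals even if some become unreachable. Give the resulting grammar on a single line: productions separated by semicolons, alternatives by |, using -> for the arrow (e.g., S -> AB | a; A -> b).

S -> h | Si | Uh | hS | hi; M -> h | Si | Uh; U -> h | Mh | Si | Uh | hS | hi | ii

Unit productions: S->M, U->S.
Unit pairs (A ⇒* B via units): (S,M), (U,M), (U,S).
S: inherits non-unit rules of {M, S} → Si | Uh | h | hS | hi.
M: inherits non-unit rules of {M} → Si | Uh | h.
U: inherits non-unit rules of {M, S, U} → Mh | Si | Uh | h | hS | hi | ii.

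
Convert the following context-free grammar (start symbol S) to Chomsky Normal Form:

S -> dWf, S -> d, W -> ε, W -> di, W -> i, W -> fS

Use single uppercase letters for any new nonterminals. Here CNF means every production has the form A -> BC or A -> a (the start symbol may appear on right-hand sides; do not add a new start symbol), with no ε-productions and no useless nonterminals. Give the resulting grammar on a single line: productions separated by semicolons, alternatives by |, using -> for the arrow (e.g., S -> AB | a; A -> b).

S -> d | AB | AD; A -> d; B -> f; C -> i; D -> WB; W -> i | AC | BS

Nullable: {W}; after ε-elimination: S -> d | df | dWf; W -> i | di | fS.
No unit productions to eliminate.
TERM: introduce A -> d, B -> f, C -> i and substitute in every rule of length ≥2.
BIN: S -> AWB becomes S -> AD, D -> WB.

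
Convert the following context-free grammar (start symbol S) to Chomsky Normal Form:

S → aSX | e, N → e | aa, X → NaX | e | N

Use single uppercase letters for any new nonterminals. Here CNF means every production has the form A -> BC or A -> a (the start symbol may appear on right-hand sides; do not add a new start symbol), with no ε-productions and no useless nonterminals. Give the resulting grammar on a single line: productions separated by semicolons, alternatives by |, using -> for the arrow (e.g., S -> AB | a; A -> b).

S -> e | AB; A -> a; B -> SX; C -> AX; N -> e | AA; X -> e | AA | NC

No ε-productions.
After unit-elimination: S -> e | aSX; N -> e | aa; X -> e | aa | NaX.
TERM: introduce A -> a and substitute in every rule of length ≥2.
BIN: S -> ASX becomes S -> AB, B -> SX; X -> NAX becomes X -> NC, C -> AX.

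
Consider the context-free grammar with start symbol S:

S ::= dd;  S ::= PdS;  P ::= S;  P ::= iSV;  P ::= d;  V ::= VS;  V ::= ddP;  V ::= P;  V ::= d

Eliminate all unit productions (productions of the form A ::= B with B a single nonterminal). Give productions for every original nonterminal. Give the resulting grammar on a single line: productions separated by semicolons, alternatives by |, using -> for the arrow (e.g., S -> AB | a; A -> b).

Unit productions: P->S, V->P.
Unit pairs (A ⇒* B via units): (P,S), (V,P), (V,S).
S: inherits non-unit rules of {S} → PdS | dd.
P: inherits non-unit rules of {P, S} → PdS | d | dd | iSV.
V: inherits non-unit rules of {P, S, V} → PdS | VS | d | dd | ddP | iSV.

S -> dd | PdS; P -> d | dd | PdS | iSV; V -> d | VS | dd | PdS | ddP | iSV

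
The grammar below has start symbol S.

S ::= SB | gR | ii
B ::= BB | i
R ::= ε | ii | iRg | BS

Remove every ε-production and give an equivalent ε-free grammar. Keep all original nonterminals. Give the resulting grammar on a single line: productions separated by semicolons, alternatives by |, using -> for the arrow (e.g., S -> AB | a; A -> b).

Nullable set: {R}.
S -> gR: R nullable, giving g | gR.
Drop R -> ε.
R -> iRg: R nullable, giving iRg | ig.
Unchanged (no nullable symbols): S -> SB; S -> ii; B -> BB; B -> i; R -> BS; R -> ii.

S -> g | SB | gR | ii; B -> i | BB; R -> BS | ig | ii | iRg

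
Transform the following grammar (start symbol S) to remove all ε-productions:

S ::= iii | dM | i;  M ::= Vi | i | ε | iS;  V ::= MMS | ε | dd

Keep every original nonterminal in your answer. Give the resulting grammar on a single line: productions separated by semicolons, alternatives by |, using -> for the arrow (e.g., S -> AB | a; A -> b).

S -> d | i | dM | iii; M -> i | Vi | iS; V -> S | MS | dd | MMS

Nullable set: {M, V}.
S -> dM: M nullable, giving d | dM.
Drop M -> ε.
M -> Vi: V nullable, giving Vi | i.
Drop V -> ε.
V -> MMS: M, M nullable, giving MMS | MS | S.
Unchanged (no nullable symbols): S -> i; S -> iii; M -> i; M -> iS; V -> dd.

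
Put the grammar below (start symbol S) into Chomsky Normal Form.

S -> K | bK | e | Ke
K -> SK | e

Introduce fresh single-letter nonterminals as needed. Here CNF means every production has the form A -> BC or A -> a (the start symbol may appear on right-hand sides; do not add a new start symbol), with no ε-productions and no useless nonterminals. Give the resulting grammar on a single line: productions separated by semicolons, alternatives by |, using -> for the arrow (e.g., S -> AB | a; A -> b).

No ε-productions.
After unit-elimination: S -> e | Ke | SK | bK; K -> e | SK.
TERM: introduce B -> b, A -> e and substitute in every rule of length ≥2.

S -> e | BK | KA | SK; A -> e; B -> b; K -> e | SK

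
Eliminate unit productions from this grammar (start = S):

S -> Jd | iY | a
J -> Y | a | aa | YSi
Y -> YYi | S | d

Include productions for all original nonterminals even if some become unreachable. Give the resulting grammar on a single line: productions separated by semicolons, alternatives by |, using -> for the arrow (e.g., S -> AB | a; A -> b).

S -> a | Jd | iY; J -> a | d | Jd | aa | iY | YSi | YYi; Y -> a | d | Jd | iY | YYi

Unit productions: J->Y, Y->S.
Unit pairs (A ⇒* B via units): (J,S), (J,Y), (Y,S).
S: inherits non-unit rules of {S} → Jd | a | iY.
J: inherits non-unit rules of {J, S, Y} → Jd | YSi | YYi | a | aa | d | iY.
Y: inherits non-unit rules of {S, Y} → Jd | YYi | a | d | iY.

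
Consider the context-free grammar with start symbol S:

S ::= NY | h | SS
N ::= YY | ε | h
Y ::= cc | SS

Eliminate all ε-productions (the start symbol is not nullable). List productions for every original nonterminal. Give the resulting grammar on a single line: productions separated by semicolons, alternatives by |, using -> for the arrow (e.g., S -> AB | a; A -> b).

S -> Y | h | NY | SS; N -> h | YY; Y -> SS | cc

Nullable set: {N}.
S -> NY: N nullable, giving NY | Y.
Drop N -> ε.
Unchanged (no nullable symbols): S -> SS; S -> h; N -> YY; N -> h; Y -> SS; Y -> cc.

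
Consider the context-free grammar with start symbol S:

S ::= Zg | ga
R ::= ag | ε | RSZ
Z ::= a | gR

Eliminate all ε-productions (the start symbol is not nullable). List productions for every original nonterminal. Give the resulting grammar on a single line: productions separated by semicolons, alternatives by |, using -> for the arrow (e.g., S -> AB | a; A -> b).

S -> Zg | ga; R -> SZ | ag | RSZ; Z -> a | g | gR

Nullable set: {R}.
Drop R -> ε.
R -> RSZ: R nullable, giving RSZ | SZ.
Z -> gR: R nullable, giving g | gR.
Unchanged (no nullable symbols): S -> Zg; S -> ga; R -> ag; Z -> a.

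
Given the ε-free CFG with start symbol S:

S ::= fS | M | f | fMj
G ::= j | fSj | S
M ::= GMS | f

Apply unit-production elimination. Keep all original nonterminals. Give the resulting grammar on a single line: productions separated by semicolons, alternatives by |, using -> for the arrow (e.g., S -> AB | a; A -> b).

Unit productions: G->S, S->M.
Unit pairs (A ⇒* B via units): (G,M), (G,S), (S,M).
S: inherits non-unit rules of {M, S} → GMS | f | fMj | fS.
G: inherits non-unit rules of {G, M, S} → GMS | f | fMj | fS | fSj | j.
M: inherits non-unit rules of {M} → GMS | f.

S -> f | fS | GMS | fMj; G -> f | j | fS | GMS | fMj | fSj; M -> f | GMS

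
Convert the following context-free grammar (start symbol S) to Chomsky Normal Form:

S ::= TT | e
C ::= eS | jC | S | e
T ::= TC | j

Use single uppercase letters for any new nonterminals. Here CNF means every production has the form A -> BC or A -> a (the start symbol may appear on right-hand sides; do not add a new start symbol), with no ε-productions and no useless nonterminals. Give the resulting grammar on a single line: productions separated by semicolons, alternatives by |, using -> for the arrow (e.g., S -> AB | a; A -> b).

S -> e | TT; A -> e; B -> j; C -> e | AS | BC | TT; T -> j | TC

No ε-productions.
After unit-elimination: S -> e | TT; C -> e | TT | eS | jC; T -> j | TC.
TERM: introduce A -> e, B -> j and substitute in every rule of length ≥2.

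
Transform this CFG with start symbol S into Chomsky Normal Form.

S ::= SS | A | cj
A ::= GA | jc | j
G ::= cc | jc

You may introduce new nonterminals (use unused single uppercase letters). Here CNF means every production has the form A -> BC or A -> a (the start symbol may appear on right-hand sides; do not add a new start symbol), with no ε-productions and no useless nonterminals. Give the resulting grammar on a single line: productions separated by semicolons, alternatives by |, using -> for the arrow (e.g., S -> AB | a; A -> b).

No ε-productions.
After unit-elimination: S -> j | GA | SS | cj | jc; A -> j | GA | jc; G -> cc | jc.
TERM: introduce C -> c, B -> j and substitute in every rule of length ≥2.

S -> j | BC | CB | GA | SS; A -> j | BC | GA; B -> j; C -> c; G -> BC | CC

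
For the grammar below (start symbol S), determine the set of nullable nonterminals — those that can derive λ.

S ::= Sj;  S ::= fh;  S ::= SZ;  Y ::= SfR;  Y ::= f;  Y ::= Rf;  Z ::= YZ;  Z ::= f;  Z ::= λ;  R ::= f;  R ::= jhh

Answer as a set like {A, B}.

Directly nullable (have an ε-rule): {Z}.
Not nullable: R, S, Y — each has a terminal in every rule's right-hand side or depends on a non-nullable symbol.

{Z}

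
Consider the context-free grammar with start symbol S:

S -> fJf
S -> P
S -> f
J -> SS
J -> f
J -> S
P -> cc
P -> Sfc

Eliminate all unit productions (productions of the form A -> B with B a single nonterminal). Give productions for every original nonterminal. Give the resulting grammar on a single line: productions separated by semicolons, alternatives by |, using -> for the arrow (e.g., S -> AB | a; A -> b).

Unit productions: J->S, S->P.
Unit pairs (A ⇒* B via units): (J,P), (J,S), (S,P).
S: inherits non-unit rules of {P, S} → Sfc | cc | f | fJf.
J: inherits non-unit rules of {J, P, S} → SS | Sfc | cc | f | fJf.
P: inherits non-unit rules of {P} → Sfc | cc.

S -> f | cc | Sfc | fJf; J -> f | SS | cc | Sfc | fJf; P -> cc | Sfc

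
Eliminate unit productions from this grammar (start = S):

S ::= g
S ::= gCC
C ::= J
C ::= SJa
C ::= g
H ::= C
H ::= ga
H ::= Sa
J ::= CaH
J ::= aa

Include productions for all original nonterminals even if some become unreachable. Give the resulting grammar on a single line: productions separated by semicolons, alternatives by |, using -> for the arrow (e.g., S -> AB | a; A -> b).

Unit productions: C->J, H->C.
Unit pairs (A ⇒* B via units): (C,J), (H,C), (H,J).
S: inherits non-unit rules of {S} → g | gCC.
C: inherits non-unit rules of {C, J} → CaH | SJa | aa | g.
H: inherits non-unit rules of {C, H, J} → CaH | SJa | Sa | aa | g | ga.
J: inherits non-unit rules of {J} → CaH | aa.

S -> g | gCC; C -> g | aa | CaH | SJa; H -> g | Sa | aa | ga | CaH | SJa; J -> aa | CaH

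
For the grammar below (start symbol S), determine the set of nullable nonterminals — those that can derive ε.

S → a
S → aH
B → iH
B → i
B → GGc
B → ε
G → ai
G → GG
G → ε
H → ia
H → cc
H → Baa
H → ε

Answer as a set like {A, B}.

{B, G, H}

Directly nullable (have an ε-rule): {B, G, H}.
Not nullable: S — each has a terminal in every rule's right-hand side or depends on a non-nullable symbol.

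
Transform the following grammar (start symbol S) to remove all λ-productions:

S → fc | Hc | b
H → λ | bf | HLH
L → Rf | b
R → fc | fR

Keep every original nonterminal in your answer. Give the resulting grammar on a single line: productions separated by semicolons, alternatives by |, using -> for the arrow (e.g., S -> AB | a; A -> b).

S -> b | c | Hc | fc; H -> L | HL | LH | bf | HLH; L -> b | Rf; R -> fR | fc

Nullable set: {H}.
S -> Hc: H nullable, giving Hc | c.
Drop H -> λ.
H -> HLH: H, H nullable, giving HL | HLH | L | LH.
Unchanged (no nullable symbols): S -> b; S -> fc; H -> bf; L -> Rf; L -> b; R -> fR; R -> fc.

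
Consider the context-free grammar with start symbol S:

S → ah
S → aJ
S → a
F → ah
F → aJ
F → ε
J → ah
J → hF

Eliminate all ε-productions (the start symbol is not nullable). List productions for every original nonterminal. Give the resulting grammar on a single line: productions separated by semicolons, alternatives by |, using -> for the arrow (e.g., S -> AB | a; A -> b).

Nullable set: {F}.
Drop F -> ε.
J -> hF: F nullable, giving h | hF.
Unchanged (no nullable symbols): S -> a; S -> aJ; S -> ah; F -> aJ; F -> ah; J -> ah.

S -> a | aJ | ah; F -> aJ | ah; J -> h | ah | hF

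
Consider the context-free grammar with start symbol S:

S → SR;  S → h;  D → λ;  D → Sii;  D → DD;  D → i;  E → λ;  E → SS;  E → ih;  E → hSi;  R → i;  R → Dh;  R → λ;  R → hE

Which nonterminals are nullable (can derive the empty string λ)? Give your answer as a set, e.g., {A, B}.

{D, E, R}

Directly nullable (have an ε-rule): {D, E, R}.
Not nullable: S — each has a terminal in every rule's right-hand side or depends on a non-nullable symbol.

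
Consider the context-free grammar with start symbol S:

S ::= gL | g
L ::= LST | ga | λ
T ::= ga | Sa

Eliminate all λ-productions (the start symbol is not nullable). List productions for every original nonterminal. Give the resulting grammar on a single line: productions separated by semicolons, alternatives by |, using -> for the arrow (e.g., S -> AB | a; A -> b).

S -> g | gL; L -> ST | ga | LST; T -> Sa | ga

Nullable set: {L}.
S -> gL: L nullable, giving g | gL.
Drop L -> λ.
L -> LST: L nullable, giving LST | ST.
Unchanged (no nullable symbols): S -> g; L -> ga; T -> Sa; T -> ga.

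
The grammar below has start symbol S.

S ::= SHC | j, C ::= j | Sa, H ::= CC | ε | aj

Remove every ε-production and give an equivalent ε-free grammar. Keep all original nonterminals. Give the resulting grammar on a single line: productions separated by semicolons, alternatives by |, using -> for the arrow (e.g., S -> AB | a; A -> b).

S -> j | SC | SHC; C -> j | Sa; H -> CC | aj

Nullable set: {H}.
S -> SHC: H nullable, giving SC | SHC.
Drop H -> ε.
Unchanged (no nullable symbols): S -> j; C -> Sa; C -> j; H -> CC; H -> aj.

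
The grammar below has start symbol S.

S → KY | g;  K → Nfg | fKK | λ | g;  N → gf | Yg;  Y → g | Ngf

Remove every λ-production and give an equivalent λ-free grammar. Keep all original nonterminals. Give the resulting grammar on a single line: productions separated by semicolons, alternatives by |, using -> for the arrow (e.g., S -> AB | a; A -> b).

Nullable set: {K}.
S -> KY: K nullable, giving KY | Y.
Drop K -> λ.
K -> fKK: K, K nullable, giving f | fK | fKK.
Unchanged (no nullable symbols): S -> g; K -> Nfg; K -> g; N -> Yg; N -> gf; Y -> Ngf; Y -> g.

S -> Y | g | KY; K -> f | g | fK | Nfg | fKK; N -> Yg | gf; Y -> g | Ngf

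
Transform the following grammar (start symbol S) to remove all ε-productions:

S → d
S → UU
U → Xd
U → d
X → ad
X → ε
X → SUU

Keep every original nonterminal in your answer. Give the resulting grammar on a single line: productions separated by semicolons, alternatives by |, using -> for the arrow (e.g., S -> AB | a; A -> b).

Nullable set: {X}.
U -> Xd: X nullable, giving Xd | d.
Drop X -> ε.
Unchanged (no nullable symbols): S -> UU; S -> d; U -> d; X -> SUU; X -> ad.

S -> d | UU; U -> d | Xd; X -> ad | SUU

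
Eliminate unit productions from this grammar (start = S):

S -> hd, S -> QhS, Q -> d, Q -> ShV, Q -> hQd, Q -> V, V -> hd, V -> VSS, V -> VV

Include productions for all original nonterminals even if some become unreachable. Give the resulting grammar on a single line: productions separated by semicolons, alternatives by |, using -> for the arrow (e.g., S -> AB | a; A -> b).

Unit productions: Q->V.
Unit pairs (A ⇒* B via units): (Q,V).
S: inherits non-unit rules of {S} → QhS | hd.
Q: inherits non-unit rules of {Q, V} → ShV | VSS | VV | d | hQd | hd.
V: inherits non-unit rules of {V} → VSS | VV | hd.

S -> hd | QhS; Q -> d | VV | hd | ShV | VSS | hQd; V -> VV | hd | VSS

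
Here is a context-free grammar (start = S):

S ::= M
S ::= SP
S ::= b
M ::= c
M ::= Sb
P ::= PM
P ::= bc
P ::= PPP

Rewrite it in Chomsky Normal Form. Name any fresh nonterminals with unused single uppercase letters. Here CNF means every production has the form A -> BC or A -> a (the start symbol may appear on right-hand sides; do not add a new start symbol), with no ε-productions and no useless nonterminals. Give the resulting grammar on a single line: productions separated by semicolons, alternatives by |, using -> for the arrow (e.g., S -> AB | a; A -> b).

S -> b | c | SA | SP; A -> b; B -> c; C -> PP; M -> c | SA; P -> AB | PC | PM

No ε-productions.
After unit-elimination: S -> b | c | SP | Sb; M -> c | Sb; P -> PM | bc | PPP.
TERM: introduce A -> b, B -> c and substitute in every rule of length ≥2.
BIN: P -> PPP becomes P -> PC, C -> PP.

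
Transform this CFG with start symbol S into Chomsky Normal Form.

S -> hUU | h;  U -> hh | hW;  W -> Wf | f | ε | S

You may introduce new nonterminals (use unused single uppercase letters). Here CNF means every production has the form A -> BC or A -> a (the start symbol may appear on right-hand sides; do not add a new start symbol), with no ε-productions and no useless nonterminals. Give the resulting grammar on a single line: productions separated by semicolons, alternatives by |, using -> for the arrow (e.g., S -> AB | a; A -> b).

S -> h | AC; A -> h; B -> f; C -> UU; D -> UU; U -> h | AA | AW; W -> f | h | AD | WB

Nullable: {W}; after ε-elimination: S -> h | hUU; U -> h | hW | hh; W -> S | f | Wf.
After unit-elimination: S -> h | hUU; U -> h | hW | hh; W -> f | h | Wf | hUU.
TERM: introduce B -> f, A -> h and substitute in every rule of length ≥2.
BIN: S -> AUU becomes S -> AC, C -> UU; W -> AUU becomes W -> AD, D -> UU.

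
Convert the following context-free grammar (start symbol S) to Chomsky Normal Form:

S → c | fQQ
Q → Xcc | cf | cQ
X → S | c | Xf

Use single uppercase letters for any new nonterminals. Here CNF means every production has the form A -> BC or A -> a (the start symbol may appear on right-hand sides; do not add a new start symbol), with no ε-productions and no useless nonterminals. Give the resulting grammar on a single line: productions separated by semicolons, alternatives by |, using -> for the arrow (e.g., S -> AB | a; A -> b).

S -> c | BD; A -> c; B -> f; C -> AA; D -> QQ; E -> QQ; Q -> AB | AQ | XC; X -> c | BE | XB

No ε-productions.
After unit-elimination: S -> c | fQQ; Q -> cQ | cf | Xcc; X -> c | Xf | fQQ.
TERM: introduce A -> c, B -> f and substitute in every rule of length ≥2.
BIN: Q -> XAA becomes Q -> XC, C -> AA; S -> BQQ becomes S -> BD, D -> QQ; X -> BQQ becomes X -> BE, E -> QQ.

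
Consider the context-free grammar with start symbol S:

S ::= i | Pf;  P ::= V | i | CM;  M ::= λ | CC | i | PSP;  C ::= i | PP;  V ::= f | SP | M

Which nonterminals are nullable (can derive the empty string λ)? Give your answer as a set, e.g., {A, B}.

{C, M, P, V}

Directly nullable (have an ε-rule): {M}.
V is nullable via V -> M (every symbol on the right is already known nullable).
P is nullable via P -> V (every symbol on the right is already known nullable).
C is nullable via C -> PP (every symbol on the right is already known nullable).
Not nullable: S — each has a terminal in every rule's right-hand side or depends on a non-nullable symbol.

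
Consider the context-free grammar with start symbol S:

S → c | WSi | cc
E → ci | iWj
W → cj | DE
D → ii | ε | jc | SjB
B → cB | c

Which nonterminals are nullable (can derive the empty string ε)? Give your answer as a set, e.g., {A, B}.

{D}

Directly nullable (have an ε-rule): {D}.
Not nullable: B, E, S, W — each has a terminal in every rule's right-hand side or depends on a non-nullable symbol.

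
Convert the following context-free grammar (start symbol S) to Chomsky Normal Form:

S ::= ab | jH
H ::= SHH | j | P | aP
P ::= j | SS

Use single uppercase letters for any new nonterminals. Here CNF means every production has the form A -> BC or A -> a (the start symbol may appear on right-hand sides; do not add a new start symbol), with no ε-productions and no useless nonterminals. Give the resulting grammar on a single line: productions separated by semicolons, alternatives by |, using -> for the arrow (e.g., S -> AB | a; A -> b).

No ε-productions.
After unit-elimination: S -> ab | jH; H -> j | SS | aP | SHH; P -> j | SS.
TERM: introduce A -> a, B -> b, C -> j and substitute in every rule of length ≥2.
BIN: H -> SHH becomes H -> SD, D -> HH.

S -> AB | CH; A -> a; B -> b; C -> j; D -> HH; H -> j | AP | SD | SS; P -> j | SS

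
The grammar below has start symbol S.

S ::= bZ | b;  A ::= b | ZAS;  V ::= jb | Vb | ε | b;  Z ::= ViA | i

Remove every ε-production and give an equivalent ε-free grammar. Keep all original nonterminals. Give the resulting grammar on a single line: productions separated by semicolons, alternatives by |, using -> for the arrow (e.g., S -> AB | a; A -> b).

S -> b | bZ; A -> b | ZAS; V -> b | Vb | jb; Z -> i | iA | ViA

Nullable set: {V}.
Drop V -> ε.
V -> Vb: V nullable, giving Vb | b.
Z -> ViA: V nullable, giving ViA | iA.
Unchanged (no nullable symbols): S -> b; S -> bZ; A -> ZAS; A -> b; V -> b; V -> jb; Z -> i.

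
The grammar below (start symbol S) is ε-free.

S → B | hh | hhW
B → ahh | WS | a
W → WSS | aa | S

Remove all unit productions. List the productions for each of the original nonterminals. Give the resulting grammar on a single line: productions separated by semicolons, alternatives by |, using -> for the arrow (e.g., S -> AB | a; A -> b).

Unit productions: S->B, W->S.
Unit pairs (A ⇒* B via units): (S,B), (W,B), (W,S).
S: inherits non-unit rules of {B, S} → WS | a | ahh | hh | hhW.
B: inherits non-unit rules of {B} → WS | a | ahh.
W: inherits non-unit rules of {B, S, W} → WS | WSS | a | aa | ahh | hh | hhW.

S -> a | WS | hh | ahh | hhW; B -> a | WS | ahh; W -> a | WS | aa | hh | WSS | ahh | hhW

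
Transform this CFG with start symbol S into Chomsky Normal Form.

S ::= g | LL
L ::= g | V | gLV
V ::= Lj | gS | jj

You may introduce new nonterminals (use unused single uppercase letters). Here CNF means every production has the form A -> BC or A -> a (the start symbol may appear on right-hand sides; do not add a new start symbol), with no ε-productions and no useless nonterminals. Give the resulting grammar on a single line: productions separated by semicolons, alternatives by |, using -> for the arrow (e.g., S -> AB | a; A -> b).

No ε-productions.
After unit-elimination: S -> g | LL; L -> g | Lj | gS | jj | gLV; V -> Lj | gS | jj.
TERM: introduce B -> g, A -> j and substitute in every rule of length ≥2.
BIN: L -> BLV becomes L -> BC, C -> LV.

S -> g | LL; A -> j; B -> g; C -> LV; L -> g | AA | BC | BS | LA; V -> AA | BS | LA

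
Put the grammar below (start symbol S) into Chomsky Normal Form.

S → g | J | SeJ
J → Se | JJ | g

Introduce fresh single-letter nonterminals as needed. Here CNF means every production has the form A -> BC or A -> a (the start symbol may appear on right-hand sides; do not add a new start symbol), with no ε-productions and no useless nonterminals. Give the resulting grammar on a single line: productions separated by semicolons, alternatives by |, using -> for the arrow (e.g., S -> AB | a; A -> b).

S -> g | JJ | SA | SB; A -> e; B -> AJ; J -> g | JJ | SA

No ε-productions.
After unit-elimination: S -> g | JJ | Se | SeJ; J -> g | JJ | Se.
TERM: introduce A -> e and substitute in every rule of length ≥2.
BIN: S -> SAJ becomes S -> SB, B -> AJ.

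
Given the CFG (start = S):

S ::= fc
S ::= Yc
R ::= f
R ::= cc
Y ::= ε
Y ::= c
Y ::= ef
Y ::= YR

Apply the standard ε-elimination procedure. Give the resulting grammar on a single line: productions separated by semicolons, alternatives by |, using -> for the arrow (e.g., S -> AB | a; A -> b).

S -> c | Yc | fc; R -> f | cc; Y -> R | c | YR | ef

Nullable set: {Y}.
S -> Yc: Y nullable, giving Yc | c.
Drop Y -> ε.
Y -> YR: Y nullable, giving R | YR.
Unchanged (no nullable symbols): S -> fc; R -> cc; R -> f; Y -> c; Y -> ef.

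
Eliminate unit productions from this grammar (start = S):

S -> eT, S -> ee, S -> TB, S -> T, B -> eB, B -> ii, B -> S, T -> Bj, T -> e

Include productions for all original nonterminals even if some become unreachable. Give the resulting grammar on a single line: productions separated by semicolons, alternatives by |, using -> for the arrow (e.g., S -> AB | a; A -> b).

Unit productions: B->S, S->T.
Unit pairs (A ⇒* B via units): (B,S), (B,T), (S,T).
S: inherits non-unit rules of {S, T} → Bj | TB | e | eT | ee.
B: inherits non-unit rules of {B, S, T} → Bj | TB | e | eB | eT | ee | ii.
T: inherits non-unit rules of {T} → Bj | e.

S -> e | Bj | TB | eT | ee; B -> e | Bj | TB | eB | eT | ee | ii; T -> e | Bj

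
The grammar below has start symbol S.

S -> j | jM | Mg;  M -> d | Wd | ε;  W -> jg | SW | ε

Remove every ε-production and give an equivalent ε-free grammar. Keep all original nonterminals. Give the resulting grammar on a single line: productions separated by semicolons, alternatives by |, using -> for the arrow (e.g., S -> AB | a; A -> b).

S -> g | j | Mg | jM; M -> d | Wd; W -> S | SW | jg

Nullable set: {M, W}.
S -> Mg: M nullable, giving Mg | g.
S -> jM: M nullable, giving j | jM.
Drop M -> ε.
M -> Wd: W nullable, giving Wd | d.
Drop W -> ε.
W -> SW: W nullable, giving S | SW.
Unchanged (no nullable symbols): S -> j; M -> d; W -> jg.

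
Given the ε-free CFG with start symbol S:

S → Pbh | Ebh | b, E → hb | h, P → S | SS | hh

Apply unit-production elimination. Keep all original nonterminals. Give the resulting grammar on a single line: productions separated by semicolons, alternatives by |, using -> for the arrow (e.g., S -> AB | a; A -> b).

Unit productions: P->S.
Unit pairs (A ⇒* B via units): (P,S).
S: inherits non-unit rules of {S} → Ebh | Pbh | b.
E: inherits non-unit rules of {E} → h | hb.
P: inherits non-unit rules of {P, S} → Ebh | Pbh | SS | b | hh.

S -> b | Ebh | Pbh; E -> h | hb; P -> b | SS | hh | Ebh | Pbh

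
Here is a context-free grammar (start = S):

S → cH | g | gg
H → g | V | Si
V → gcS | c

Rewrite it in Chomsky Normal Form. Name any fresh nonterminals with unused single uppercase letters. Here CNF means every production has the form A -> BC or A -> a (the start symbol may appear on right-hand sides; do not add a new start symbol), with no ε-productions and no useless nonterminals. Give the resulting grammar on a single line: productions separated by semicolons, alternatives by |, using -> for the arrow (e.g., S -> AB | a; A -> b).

S -> g | BB | CH; A -> i; B -> g; C -> c; D -> CS; H -> c | g | BD | SA

No ε-productions.
After unit-elimination: S -> g | cH | gg; H -> c | g | Si | gcS; V -> c | gcS.
TERM: introduce C -> c, B -> g, A -> i and substitute in every rule of length ≥2.
BIN: H -> BCS becomes H -> BD, D -> CS; V -> BCS becomes V -> BE, E -> CS.
Drop unreachable/unproductive: V.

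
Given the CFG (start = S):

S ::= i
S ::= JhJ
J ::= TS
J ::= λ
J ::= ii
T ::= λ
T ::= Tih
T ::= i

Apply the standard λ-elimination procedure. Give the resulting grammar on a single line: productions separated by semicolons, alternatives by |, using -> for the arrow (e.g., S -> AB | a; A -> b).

Nullable set: {J, T}.
S -> JhJ: J, J nullable, giving Jh | JhJ | h | hJ.
Drop J -> λ.
J -> TS: T nullable, giving S | TS.
Drop T -> λ.
T -> Tih: T nullable, giving Tih | ih.
Unchanged (no nullable symbols): S -> i; J -> ii; T -> i.

S -> h | i | Jh | hJ | JhJ; J -> S | TS | ii; T -> i | ih | Tih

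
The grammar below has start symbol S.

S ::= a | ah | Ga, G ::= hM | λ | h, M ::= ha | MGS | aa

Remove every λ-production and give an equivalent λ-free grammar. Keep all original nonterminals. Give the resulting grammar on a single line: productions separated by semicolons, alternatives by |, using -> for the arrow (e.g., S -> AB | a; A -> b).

S -> a | Ga | ah; G -> h | hM; M -> MS | aa | ha | MGS

Nullable set: {G}.
S -> Ga: G nullable, giving Ga | a.
Drop G -> λ.
M -> MGS: G nullable, giving MGS | MS.
Unchanged (no nullable symbols): S -> a; S -> ah; G -> h; G -> hM; M -> aa; M -> ha.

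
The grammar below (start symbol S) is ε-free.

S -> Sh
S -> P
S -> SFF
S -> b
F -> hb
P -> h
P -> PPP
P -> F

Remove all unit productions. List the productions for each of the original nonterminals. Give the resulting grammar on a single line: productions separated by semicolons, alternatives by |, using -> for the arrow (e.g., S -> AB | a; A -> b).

S -> b | h | Sh | hb | PPP | SFF; F -> hb; P -> h | hb | PPP

Unit productions: P->F, S->P.
Unit pairs (A ⇒* B via units): (P,F), (S,F), (S,P).
S: inherits non-unit rules of {F, P, S} → PPP | SFF | Sh | b | h | hb.
F: inherits non-unit rules of {F} → hb.
P: inherits non-unit rules of {F, P} → PPP | h | hb.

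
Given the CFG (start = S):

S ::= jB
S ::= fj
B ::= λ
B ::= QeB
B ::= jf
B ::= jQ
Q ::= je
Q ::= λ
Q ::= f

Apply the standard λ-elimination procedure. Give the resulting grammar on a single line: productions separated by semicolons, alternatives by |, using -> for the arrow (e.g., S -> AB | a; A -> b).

Nullable set: {B, Q}.
S -> jB: B nullable, giving j | jB.
Drop B -> λ.
B -> QeB: Q, B nullable, giving Qe | QeB | e | eB.
B -> jQ: Q nullable, giving j | jQ.
Drop Q -> λ.
Unchanged (no nullable symbols): S -> fj; B -> jf; Q -> f; Q -> je.

S -> j | fj | jB; B -> e | j | Qe | eB | jQ | jf | QeB; Q -> f | je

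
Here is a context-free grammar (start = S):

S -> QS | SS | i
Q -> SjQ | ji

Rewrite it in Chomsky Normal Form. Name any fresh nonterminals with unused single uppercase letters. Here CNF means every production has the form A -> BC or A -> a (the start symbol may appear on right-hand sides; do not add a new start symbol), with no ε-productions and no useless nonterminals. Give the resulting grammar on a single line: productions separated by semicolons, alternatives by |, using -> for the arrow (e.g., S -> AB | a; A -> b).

S -> i | QS | SS; A -> j; B -> i; C -> AQ; Q -> AB | SC

No ε-productions.
No unit productions to eliminate.
TERM: introduce B -> i, A -> j and substitute in every rule of length ≥2.
BIN: Q -> SAQ becomes Q -> SC, C -> AQ.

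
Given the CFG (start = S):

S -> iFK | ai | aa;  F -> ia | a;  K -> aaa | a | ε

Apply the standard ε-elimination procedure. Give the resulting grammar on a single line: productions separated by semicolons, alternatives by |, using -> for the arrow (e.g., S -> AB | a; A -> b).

S -> aa | ai | iF | iFK; F -> a | ia; K -> a | aaa

Nullable set: {K}.
S -> iFK: K nullable, giving iF | iFK.
Drop K -> ε.
Unchanged (no nullable symbols): S -> aa; S -> ai; F -> a; F -> ia; K -> a; K -> aaa.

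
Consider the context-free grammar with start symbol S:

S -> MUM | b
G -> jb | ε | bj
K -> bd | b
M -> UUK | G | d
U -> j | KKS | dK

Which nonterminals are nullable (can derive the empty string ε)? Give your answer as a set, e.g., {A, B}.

Directly nullable (have an ε-rule): {G}.
M is nullable via M -> G (every symbol on the right is already known nullable).
Not nullable: K, S, U — each has a terminal in every rule's right-hand side or depends on a non-nullable symbol.

{G, M}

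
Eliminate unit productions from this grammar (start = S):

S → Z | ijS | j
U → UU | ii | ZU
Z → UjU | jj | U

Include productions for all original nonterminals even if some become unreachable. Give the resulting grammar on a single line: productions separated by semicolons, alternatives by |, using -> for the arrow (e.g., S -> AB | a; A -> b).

S -> j | UU | ZU | ii | jj | UjU | ijS; U -> UU | ZU | ii; Z -> UU | ZU | ii | jj | UjU

Unit productions: S->Z, Z->U.
Unit pairs (A ⇒* B via units): (S,U), (S,Z), (Z,U).
S: inherits non-unit rules of {S, U, Z} → UU | UjU | ZU | ii | ijS | j | jj.
U: inherits non-unit rules of {U} → UU | ZU | ii.
Z: inherits non-unit rules of {U, Z} → UU | UjU | ZU | ii | jj.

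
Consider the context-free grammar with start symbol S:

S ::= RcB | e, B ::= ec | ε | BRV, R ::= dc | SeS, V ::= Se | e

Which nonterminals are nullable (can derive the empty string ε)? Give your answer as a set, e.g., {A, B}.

Directly nullable (have an ε-rule): {B}.
Not nullable: R, S, V — each has a terminal in every rule's right-hand side or depends on a non-nullable symbol.

{B}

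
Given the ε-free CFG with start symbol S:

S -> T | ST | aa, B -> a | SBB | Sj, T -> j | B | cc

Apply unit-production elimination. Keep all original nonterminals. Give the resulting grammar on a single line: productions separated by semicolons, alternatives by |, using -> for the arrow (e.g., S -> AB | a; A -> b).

Unit productions: S->T, T->B.
Unit pairs (A ⇒* B via units): (S,B), (S,T), (T,B).
S: inherits non-unit rules of {B, S, T} → SBB | ST | Sj | a | aa | cc | j.
B: inherits non-unit rules of {B} → SBB | Sj | a.
T: inherits non-unit rules of {B, T} → SBB | Sj | a | cc | j.

S -> a | j | ST | Sj | aa | cc | SBB; B -> a | Sj | SBB; T -> a | j | Sj | cc | SBB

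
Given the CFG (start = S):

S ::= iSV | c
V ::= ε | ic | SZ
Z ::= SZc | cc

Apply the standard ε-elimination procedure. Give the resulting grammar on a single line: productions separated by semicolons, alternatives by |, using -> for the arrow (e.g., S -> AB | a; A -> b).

Nullable set: {V}.
S -> iSV: V nullable, giving iS | iSV.
Drop V -> ε.
Unchanged (no nullable symbols): S -> c; V -> SZ; V -> ic; Z -> SZc; Z -> cc.

S -> c | iS | iSV; V -> SZ | ic; Z -> cc | SZc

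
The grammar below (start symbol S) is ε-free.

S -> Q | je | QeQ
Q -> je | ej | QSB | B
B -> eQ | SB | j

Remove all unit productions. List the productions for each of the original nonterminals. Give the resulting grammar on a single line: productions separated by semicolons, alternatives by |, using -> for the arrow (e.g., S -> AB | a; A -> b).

Unit productions: Q->B, S->Q.
Unit pairs (A ⇒* B via units): (Q,B), (S,B), (S,Q).
S: inherits non-unit rules of {B, Q, S} → QSB | QeQ | SB | eQ | ej | j | je.
B: inherits non-unit rules of {B} → SB | eQ | j.
Q: inherits non-unit rules of {B, Q} → QSB | SB | eQ | ej | j | je.

S -> j | SB | eQ | ej | je | QSB | QeQ; B -> j | SB | eQ; Q -> j | SB | eQ | ej | je | QSB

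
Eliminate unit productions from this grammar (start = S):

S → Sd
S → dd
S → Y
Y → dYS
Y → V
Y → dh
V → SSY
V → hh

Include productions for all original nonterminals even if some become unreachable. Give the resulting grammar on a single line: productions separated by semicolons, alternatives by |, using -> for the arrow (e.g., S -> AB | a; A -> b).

Unit productions: S->Y, Y->V.
Unit pairs (A ⇒* B via units): (S,V), (S,Y), (Y,V).
S: inherits non-unit rules of {S, V, Y} → SSY | Sd | dYS | dd | dh | hh.
V: inherits non-unit rules of {V} → SSY | hh.
Y: inherits non-unit rules of {V, Y} → SSY | dYS | dh | hh.

S -> Sd | dd | dh | hh | SSY | dYS; V -> hh | SSY; Y -> dh | hh | SSY | dYS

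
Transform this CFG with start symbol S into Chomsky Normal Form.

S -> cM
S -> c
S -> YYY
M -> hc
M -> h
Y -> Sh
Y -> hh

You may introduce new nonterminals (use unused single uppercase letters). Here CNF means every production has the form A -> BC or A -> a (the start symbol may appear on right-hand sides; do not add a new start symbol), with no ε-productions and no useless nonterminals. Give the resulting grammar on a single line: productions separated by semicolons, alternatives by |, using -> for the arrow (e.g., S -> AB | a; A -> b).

No ε-productions.
No unit productions to eliminate.
TERM: introduce B -> c, A -> h and substitute in every rule of length ≥2.
BIN: S -> YYY becomes S -> YC, C -> YY.

S -> c | BM | YC; A -> h; B -> c; C -> YY; M -> h | AB; Y -> AA | SA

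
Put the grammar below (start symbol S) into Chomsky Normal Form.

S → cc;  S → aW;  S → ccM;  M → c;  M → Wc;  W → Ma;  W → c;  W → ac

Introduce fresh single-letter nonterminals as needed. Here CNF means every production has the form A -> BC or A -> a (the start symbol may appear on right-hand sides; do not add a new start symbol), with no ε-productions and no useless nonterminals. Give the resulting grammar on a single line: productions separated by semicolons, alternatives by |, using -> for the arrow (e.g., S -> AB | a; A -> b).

No ε-productions.
No unit productions to eliminate.
TERM: introduce B -> a, A -> c and substitute in every rule of length ≥2.
BIN: S -> AAM becomes S -> AC, C -> AM.

S -> AA | AC | BW; A -> c; B -> a; C -> AM; M -> c | WA; W -> c | BA | MB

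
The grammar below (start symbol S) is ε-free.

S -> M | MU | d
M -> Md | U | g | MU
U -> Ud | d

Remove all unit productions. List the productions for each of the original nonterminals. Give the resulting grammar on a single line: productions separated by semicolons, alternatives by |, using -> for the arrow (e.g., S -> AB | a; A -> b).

S -> d | g | MU | Md | Ud; M -> d | g | MU | Md | Ud; U -> d | Ud

Unit productions: M->U, S->M.
Unit pairs (A ⇒* B via units): (M,U), (S,M), (S,U).
S: inherits non-unit rules of {M, S, U} → MU | Md | Ud | d | g.
M: inherits non-unit rules of {M, U} → MU | Md | Ud | d | g.
U: inherits non-unit rules of {U} → Ud | d.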